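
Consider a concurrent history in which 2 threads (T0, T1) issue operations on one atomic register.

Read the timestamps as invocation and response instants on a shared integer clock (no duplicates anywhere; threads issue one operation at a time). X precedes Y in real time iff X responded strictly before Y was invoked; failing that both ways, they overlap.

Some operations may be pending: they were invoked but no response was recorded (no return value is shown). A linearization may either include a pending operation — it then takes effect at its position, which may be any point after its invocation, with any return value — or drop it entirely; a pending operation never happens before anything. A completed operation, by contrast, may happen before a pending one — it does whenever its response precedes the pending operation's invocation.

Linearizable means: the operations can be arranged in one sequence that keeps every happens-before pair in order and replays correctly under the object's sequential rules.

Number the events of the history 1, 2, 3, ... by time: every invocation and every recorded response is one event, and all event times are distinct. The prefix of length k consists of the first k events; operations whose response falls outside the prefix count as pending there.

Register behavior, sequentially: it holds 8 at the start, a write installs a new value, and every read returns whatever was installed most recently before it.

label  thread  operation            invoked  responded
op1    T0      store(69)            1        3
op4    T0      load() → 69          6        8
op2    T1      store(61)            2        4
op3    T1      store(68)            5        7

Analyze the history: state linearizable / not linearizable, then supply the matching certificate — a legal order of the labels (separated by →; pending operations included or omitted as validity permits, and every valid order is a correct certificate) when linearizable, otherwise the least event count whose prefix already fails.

linearizable — witness: op2 → op1 → op4 → op3

step 1: op2 store(61) — value 61
step 2: op1 store(69) — value 69
step 3: op4 load() → 69 — value 69
step 4: op3 store(68) — value 68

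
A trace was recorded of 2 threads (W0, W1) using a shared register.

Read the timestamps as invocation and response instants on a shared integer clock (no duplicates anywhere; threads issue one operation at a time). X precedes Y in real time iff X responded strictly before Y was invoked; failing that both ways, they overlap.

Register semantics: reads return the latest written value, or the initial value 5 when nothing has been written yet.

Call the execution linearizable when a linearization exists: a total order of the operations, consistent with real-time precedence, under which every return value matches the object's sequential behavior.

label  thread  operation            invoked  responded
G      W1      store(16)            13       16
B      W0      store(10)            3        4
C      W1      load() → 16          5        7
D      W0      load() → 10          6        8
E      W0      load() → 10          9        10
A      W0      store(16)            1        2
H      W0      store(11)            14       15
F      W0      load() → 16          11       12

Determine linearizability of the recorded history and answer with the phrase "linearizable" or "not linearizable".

not linearizable

the violation lands at event 7, C's response at time 7: events 1..6 linearize, events 1..7 do not
exactly one order of the 3 completed ops respects real time; the register replay fails
including or dropping the 1 pending operation (D) in any combination fails
for example A, B, C (pending dropped) fails at step 3: C load() → 16 is not legal there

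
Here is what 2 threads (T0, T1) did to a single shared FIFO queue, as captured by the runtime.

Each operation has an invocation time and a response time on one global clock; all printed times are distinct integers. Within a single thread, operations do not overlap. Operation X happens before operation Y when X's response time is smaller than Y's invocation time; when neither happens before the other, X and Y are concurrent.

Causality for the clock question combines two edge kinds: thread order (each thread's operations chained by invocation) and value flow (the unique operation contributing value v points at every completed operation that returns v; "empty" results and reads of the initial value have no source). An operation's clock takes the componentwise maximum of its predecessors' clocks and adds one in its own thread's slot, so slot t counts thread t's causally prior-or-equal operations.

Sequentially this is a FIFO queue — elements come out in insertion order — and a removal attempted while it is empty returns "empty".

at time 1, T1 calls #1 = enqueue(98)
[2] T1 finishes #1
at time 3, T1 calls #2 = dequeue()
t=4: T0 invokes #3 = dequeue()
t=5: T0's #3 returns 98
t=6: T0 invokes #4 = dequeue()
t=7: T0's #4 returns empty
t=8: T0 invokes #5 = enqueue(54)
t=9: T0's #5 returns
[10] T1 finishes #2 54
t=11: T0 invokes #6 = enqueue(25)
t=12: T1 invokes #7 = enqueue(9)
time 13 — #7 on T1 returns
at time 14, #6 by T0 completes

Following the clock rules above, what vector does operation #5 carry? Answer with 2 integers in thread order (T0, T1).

#1, invoked 1, has no incoming edges; only T1's bump applies → (0, 1)
#3 (invocation 4): componentwise max over VC(#1)=(0, 1), +1 at T0, giving (1, 1)
#4 (invocation 6): componentwise max over VC(#3)=(1, 1), +1 at T0, giving (2, 1)
#5 (invocation 8): componentwise max over VC(#4)=(2, 1), +1 at T0, giving (3, 1)
#2 (invocation 3): componentwise max over VC(#1)=(0, 1), VC(#5)=(3, 1), +1 at T1, giving (3, 2)
#6 (invocation 11): componentwise max over VC(#5)=(3, 1), +1 at T0, giving (4, 1)
#7 (invocation 12): componentwise max over VC(#2)=(3, 2), +1 at T1, giving (3, 3)
target: VC(#5) = (3, 1)

(3, 1)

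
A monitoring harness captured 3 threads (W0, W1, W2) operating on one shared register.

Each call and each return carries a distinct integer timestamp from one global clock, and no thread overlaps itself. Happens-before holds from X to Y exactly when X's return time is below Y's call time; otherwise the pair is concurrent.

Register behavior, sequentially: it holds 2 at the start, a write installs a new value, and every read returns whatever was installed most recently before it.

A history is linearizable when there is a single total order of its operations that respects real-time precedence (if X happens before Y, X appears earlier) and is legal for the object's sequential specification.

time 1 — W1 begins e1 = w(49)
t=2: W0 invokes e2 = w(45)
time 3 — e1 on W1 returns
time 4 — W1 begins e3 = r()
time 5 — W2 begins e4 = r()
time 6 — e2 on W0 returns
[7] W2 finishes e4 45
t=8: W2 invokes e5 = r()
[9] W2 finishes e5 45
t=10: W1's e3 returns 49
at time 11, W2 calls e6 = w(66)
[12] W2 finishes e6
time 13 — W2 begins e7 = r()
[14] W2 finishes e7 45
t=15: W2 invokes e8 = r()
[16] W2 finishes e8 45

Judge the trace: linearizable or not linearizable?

already the first 14 events (up to e7's response at time 14) admit no linearization; the first 13 still do
no legal order exists: 11 real-time-consistent candidates over 7 completed register operations, all rejected
e.g. e1, e2, e3, e4, e5, e6, e7: illegal at step 3, since e3 r() → 49 cannot apply there
e.g. e1, e2, e4, e3, e5, e6, e7: illegal at step 4, since e3 r() → 49 cannot apply there

not linearizable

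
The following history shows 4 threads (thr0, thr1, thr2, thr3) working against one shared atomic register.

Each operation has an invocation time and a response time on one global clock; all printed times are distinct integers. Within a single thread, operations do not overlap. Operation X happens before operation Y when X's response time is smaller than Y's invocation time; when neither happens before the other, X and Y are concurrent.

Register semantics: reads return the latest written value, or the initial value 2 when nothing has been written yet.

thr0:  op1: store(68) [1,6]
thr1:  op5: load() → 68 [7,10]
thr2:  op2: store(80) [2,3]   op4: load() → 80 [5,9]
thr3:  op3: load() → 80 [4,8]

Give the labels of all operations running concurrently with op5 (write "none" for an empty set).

op3, op4

concurrent with op5 ([7,10]): every op whose interval crosses 7..10
op1 [1,6]: before
op2 [2,3]: before
op3 [4,8]: concurrent
op4 [5,9]: concurrent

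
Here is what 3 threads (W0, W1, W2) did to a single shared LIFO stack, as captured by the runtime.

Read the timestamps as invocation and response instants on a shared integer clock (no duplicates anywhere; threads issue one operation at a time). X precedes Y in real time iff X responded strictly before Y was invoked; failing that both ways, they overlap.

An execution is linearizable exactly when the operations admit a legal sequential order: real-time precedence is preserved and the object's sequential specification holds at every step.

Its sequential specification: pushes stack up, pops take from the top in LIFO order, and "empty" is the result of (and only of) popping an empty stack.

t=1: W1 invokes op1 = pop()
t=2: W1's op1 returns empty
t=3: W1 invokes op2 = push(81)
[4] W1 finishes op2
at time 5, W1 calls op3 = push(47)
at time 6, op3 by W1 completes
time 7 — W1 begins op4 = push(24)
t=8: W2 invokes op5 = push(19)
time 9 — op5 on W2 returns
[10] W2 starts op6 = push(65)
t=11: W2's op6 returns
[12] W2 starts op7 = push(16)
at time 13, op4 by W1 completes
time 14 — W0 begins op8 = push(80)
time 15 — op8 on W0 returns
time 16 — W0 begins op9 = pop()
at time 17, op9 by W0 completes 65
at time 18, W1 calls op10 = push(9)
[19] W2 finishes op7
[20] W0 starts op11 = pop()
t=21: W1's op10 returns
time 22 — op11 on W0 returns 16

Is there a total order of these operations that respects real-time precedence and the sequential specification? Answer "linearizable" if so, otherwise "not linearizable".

the violation lands at event 17, op9's response at time 17: events 1..16 linearize, events 1..17 do not
every one of the 3 real-time-consistent orders over 8 completed LIFO stack ops fails the sequential spec
every completion of the 1 pending operation (op7) was checked; none linearizes
take op1, op2, op3, op4, op5, op6, op8, op9 (pending dropped): step 8 already fails, because op9 pop() → 65 cannot occur there
take op1, op2, op3, op5, op4, op6, op8, op9 (pending dropped): step 8 already fails, because op9 pop() → 65 cannot occur there

not linearizable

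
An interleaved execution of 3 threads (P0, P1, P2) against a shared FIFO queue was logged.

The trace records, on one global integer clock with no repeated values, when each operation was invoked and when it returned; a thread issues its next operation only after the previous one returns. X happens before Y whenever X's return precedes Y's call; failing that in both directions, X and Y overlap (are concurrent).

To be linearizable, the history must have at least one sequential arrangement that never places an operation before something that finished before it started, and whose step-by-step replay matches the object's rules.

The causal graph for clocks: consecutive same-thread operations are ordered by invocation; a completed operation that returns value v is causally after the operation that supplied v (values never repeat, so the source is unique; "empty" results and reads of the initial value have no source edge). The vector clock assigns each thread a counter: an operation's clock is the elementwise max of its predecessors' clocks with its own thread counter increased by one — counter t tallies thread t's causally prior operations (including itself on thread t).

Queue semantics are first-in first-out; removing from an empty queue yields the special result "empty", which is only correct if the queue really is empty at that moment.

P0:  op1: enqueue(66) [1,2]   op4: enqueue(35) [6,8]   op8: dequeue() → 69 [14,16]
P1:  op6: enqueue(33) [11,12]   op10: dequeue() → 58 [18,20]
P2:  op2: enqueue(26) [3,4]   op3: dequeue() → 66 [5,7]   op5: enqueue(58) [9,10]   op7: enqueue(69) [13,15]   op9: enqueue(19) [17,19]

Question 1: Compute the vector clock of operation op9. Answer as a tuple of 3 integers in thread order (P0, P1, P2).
(1, 0, 5)

root op op2, invoked 3: fresh clock plus P2's own tick → (0, 0, 1)
root op op6, invoked 11: fresh clock plus P1's own tick → (0, 1, 0)
root op op1, invoked 1: fresh clock plus P0's own tick → (1, 0, 0)
invoked at 6, op4 merges VC(op1)=(1, 0, 0) and bumps P0's slot → (2, 0, 0)
invoked at 5, op3 merges VC(op1)=(1, 0, 0), VC(op2)=(0, 0, 1) and bumps P2's slot → (1, 0, 2)
invoked at 9, op5 merges VC(op3)=(1, 0, 2) and bumps P2's slot → (1, 0, 3)
invoked at 13, op7 merges VC(op5)=(1, 0, 3) and bumps P2's slot → (1, 0, 4)
invoked at 17, op9 merges VC(op7)=(1, 0, 4) and bumps P2's slot → (1, 0, 5)
invoked at 18, op10 merges VC(op5)=(1, 0, 3), VC(op6)=(0, 1, 0) and bumps P1's slot → (1, 2, 3)
invoked at 14, op8 merges VC(op4)=(2, 0, 0), VC(op7)=(1, 0, 4) and bumps P0's slot → (3, 0, 4)
target: VC(op9) = (1, 0, 5)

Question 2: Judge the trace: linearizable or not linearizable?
not linearizable

cut after 15 events: linearizable; cut after 16 events (op8 responds, time 16): not linearizable
all 4 real-time-respecting orders fail — 8 completed FIFO queue operations, no legal replay
sample order op1, op2, op3, op4, op5, op6, op7, op8 stalls at step 8 — op8 dequeue() → 69 has no legal effect
sample order op1, op2, op3, op4, op5, op6, op8, op7 stalls at step 7 — op8 dequeue() → 69 has no legal effect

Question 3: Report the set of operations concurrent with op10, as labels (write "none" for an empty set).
op9

op10 spans [18,20]: anything still running between times 18 and 20 counts as concurrent
op1 [1,2]: before
op2 [3,4]: before
op3 [5,7]: before
op4 [6,8]: before
op5 [9,10]: before
op6 [11,12]: before
op7 [13,15]: before
op8 [14,16]: before
op9 [17,19]: concurrent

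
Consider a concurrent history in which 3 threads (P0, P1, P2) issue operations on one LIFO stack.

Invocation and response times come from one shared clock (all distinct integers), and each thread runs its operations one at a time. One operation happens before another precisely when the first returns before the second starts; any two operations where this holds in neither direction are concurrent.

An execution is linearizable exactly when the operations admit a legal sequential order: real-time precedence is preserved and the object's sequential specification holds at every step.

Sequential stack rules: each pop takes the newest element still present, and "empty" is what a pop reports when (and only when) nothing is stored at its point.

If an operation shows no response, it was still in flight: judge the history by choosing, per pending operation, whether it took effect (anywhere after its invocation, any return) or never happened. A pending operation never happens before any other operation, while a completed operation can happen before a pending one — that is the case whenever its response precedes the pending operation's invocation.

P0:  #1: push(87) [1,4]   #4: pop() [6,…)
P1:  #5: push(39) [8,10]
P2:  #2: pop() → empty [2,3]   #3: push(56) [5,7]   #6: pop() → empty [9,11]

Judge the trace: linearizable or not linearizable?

not linearizable

events 1..10 are fine; event 11 — the response of #6 at time 11 — makes the prefix non-linearizable
every one of the 4 real-time-consistent orders over 5 completed LIFO stack ops fails the sequential spec
every completion of the 1 pending operation (#4) was checked; none linearizes
for example #1, #2, #3, #5, #6 (pending dropped) fails at step 2: #2 pop() → empty is not legal there
for example #1, #2, #3, #6, #5 (pending dropped) fails at step 2: #2 pop() → empty is not legal there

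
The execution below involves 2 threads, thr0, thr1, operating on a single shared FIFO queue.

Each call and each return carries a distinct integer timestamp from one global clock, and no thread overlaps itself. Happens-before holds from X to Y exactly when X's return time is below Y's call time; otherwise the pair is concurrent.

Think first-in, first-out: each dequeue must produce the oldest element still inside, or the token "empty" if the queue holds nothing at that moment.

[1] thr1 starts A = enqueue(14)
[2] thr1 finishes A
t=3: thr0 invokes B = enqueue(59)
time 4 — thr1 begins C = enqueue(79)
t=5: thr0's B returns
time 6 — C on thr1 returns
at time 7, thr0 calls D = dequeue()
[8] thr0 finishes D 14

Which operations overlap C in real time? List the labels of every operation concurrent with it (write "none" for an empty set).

B

overlap test against C [4,6]: concurrent iff the interval meets 4..6
A [1,2]: before
B [3,5]: concurrent
D [7,8]: after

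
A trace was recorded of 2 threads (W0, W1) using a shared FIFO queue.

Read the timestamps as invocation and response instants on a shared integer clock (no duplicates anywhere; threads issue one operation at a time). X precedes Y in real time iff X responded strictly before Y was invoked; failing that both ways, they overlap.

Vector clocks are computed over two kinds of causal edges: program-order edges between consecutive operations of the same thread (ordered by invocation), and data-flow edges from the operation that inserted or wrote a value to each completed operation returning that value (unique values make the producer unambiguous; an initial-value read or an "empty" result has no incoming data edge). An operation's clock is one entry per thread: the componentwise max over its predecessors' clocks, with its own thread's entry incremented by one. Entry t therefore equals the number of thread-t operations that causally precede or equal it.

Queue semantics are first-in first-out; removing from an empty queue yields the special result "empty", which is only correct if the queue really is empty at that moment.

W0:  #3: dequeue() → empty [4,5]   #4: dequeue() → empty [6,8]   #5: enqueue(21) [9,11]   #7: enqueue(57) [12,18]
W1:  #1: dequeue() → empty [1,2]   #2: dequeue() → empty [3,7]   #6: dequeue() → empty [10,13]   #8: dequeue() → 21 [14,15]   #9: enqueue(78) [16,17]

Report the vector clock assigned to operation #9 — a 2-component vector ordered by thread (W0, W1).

(3, 5)

VC(#1, invoked at 1): no causal predecessors; +1 on W1 → (0, 1)
VC(#3, invoked at 4): no causal predecessors; +1 on W0 → (1, 0)
merge at #2 (invoked 3): VC(#1)=(0, 1), own-thread bump on W1 → (0, 2)
merge at #4 (invoked 6): VC(#3)=(1, 0), own-thread bump on W0 → (2, 0)
merge at #6 (invoked 10): VC(#2)=(0, 2), own-thread bump on W1 → (0, 3)
merge at #5 (invoked 9): VC(#4)=(2, 0), own-thread bump on W0 → (3, 0)
merge at #7 (invoked 12): VC(#5)=(3, 0), own-thread bump on W0 → (4, 0)
merge at #8 (invoked 14): VC(#5)=(3, 0), VC(#6)=(0, 3), own-thread bump on W1 → (3, 4)
merge at #9 (invoked 16): VC(#8)=(3, 4), own-thread bump on W1 → (3, 5)
target: VC(#9) = (3, 5)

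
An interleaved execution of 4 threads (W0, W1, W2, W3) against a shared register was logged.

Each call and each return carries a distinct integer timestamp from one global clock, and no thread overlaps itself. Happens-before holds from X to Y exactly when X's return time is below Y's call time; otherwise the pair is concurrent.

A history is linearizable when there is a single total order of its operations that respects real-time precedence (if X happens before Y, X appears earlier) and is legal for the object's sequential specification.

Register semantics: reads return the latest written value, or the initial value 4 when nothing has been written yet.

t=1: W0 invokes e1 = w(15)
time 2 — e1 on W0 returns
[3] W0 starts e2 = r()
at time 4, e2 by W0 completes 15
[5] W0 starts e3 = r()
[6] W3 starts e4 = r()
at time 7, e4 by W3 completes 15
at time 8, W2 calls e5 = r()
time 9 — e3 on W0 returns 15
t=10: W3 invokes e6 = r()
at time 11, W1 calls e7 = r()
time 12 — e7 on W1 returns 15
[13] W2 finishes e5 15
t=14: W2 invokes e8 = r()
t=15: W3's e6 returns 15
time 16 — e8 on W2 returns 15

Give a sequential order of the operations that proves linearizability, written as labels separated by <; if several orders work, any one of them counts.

1. e1 w(15), leaving value 15
2. e2 r() → 15, leaving value 15
3. e3 r() → 15, leaving value 15
4. e4 r() → 15, leaving value 15
5. e5 r() → 15, leaving value 15
6. e6 r() → 15, leaving value 15
7. e7 r() → 15, leaving value 15
8. e8 r() → 15, leaving value 15

e1 < e2 < e3 < e4 < e5 < e6 < e7 < e8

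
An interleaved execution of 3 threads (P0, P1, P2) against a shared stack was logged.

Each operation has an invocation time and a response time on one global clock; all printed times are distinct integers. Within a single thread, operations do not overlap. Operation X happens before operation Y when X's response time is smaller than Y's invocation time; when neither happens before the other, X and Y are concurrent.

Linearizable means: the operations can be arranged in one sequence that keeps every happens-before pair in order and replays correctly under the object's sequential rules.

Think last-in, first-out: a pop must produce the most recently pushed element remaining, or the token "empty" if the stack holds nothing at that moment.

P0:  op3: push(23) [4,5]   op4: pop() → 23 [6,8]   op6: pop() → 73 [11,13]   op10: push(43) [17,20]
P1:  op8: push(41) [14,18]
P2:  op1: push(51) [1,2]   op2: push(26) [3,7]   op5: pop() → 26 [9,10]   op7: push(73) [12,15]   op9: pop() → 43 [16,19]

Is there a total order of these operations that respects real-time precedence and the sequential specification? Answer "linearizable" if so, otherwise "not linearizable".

a witness: op1, op2, op3, op4, op5, op7, op6, op8, op10, op9
step 1: op1 push(51) — stack <51>
step 2: op2 push(26) — stack <51,26>
step 3: op3 push(23) — stack <51,26,23>
step 4: op4 pop() → 23 — stack <51,26>
step 5: op5 pop() → 26 — stack <51>
step 6: op7 push(73) — stack <51,73>
step 7: op6 pop() → 73 — stack <51>
step 8: op8 push(41) — stack <51,41>
step 9: op10 push(43) — stack <51,41,43>
step 10: op9 pop() → 43 — stack <51,41>

linearizable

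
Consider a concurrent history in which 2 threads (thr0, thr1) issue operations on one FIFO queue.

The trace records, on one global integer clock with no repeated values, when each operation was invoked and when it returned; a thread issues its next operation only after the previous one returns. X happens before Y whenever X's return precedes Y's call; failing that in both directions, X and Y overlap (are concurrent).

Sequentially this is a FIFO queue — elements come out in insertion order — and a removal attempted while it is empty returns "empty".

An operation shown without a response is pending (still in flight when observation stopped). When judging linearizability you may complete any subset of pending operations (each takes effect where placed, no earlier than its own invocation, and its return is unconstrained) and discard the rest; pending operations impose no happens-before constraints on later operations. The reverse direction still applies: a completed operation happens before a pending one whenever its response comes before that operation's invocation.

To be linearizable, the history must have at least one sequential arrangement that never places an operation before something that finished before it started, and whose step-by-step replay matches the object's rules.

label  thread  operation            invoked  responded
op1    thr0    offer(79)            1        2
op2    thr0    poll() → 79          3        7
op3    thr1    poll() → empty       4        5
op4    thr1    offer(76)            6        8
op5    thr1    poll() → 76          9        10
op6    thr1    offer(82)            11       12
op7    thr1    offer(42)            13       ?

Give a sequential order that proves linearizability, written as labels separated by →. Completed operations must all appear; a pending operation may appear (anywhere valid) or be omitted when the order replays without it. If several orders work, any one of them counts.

op1 → op2 → op3 → op4 → op5 → op6

1. op1 offer(79), leaving queue <79>
2. op2 poll() → 79, leaving queue <>
3. op3 poll() → empty, leaving queue <>
4. op4 offer(76), leaving queue <76>
5. op5 poll() → 76, leaving queue <>
6. op6 offer(82), leaving queue <82>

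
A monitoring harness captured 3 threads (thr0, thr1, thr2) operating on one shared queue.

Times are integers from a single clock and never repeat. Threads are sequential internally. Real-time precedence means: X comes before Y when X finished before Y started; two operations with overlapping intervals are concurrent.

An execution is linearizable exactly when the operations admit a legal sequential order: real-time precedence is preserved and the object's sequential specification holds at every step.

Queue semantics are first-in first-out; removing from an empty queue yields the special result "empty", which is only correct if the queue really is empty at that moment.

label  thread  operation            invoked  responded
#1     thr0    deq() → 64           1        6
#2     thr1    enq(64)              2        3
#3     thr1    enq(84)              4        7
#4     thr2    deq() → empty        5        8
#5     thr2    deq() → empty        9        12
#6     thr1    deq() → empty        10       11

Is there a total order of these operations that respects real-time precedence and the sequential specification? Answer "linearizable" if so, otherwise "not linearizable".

cut after 11 events: linearizable; cut after 12 events (#5 responds, time 12): not linearizable
every one of the 16 real-time-consistent orders over 6 completed queue ops fails the sequential spec
sample order #1, #2, #3, #4, #5, #6 stalls at step 1 — #1 deq() → 64 has no legal effect
sample order #1, #2, #3, #4, #6, #5 stalls at step 1 — #1 deq() → 64 has no legal effect

not linearizable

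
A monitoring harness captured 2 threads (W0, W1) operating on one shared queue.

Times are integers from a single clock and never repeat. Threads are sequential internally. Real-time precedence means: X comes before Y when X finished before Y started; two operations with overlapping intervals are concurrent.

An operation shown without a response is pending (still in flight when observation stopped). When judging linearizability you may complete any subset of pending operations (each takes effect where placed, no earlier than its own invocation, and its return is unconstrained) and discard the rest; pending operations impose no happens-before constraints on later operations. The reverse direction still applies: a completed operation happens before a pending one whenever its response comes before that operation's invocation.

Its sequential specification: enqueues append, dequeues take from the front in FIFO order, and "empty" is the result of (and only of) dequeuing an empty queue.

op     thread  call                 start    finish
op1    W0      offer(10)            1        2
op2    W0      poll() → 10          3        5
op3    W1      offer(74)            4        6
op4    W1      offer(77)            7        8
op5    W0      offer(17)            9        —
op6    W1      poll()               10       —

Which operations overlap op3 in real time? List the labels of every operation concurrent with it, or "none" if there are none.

overlap test against op3 [4,6]: concurrent iff the interval meets 4..6
op1 [1,2]: before
op2 [3,5]: concurrent
op4 [7,8]: after
op5 [9,…): after
op6 [10,…): after

op2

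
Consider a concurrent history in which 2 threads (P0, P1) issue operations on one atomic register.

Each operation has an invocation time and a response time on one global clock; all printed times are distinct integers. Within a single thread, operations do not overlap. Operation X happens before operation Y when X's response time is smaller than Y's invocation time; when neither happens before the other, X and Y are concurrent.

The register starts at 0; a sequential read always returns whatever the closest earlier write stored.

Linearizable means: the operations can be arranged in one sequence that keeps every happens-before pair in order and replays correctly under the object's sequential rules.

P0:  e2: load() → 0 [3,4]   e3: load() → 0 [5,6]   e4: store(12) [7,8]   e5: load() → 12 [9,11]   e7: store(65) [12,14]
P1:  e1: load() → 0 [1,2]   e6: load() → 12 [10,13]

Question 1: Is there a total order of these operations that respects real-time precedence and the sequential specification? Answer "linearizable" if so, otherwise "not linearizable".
a witness: e1, e2, e3, e4, e5, e6, e7
after step 1 (e1 load() → 0): value 0
after step 2 (e2 load() → 0): value 0
after step 3 (e3 load() → 0): value 0
after step 4 (e4 store(12)): value 12
after step 5 (e5 load() → 12): value 12
after step 6 (e6 load() → 12): value 12
after step 7 (e7 store(65)): value 65

linearizable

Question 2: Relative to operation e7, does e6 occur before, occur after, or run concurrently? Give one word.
Answer: concurrent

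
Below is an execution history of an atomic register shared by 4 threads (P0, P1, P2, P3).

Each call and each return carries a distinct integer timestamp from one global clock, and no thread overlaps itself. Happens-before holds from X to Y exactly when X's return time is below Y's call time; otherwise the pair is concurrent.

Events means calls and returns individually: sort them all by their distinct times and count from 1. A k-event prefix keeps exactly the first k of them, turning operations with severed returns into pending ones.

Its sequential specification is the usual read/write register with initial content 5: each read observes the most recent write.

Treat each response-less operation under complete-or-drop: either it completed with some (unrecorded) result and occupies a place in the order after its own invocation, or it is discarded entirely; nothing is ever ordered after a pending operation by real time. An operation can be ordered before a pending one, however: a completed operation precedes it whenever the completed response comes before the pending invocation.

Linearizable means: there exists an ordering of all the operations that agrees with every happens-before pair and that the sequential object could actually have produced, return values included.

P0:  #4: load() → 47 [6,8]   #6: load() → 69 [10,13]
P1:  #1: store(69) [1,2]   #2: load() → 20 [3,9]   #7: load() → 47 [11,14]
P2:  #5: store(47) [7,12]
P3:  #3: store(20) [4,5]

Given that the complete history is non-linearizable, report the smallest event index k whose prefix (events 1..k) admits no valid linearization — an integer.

13

one valid order for events 1..12 is #1, #3, #2, #5, #4:
after step 1 (#1 store(69)): value 69
after step 2 (#3 store(20)): value 20
after step 3 (#2 load() → 20): value 20
after step 4 (#5 store(47)): value 47
after step 5 (#4 load() → 47): value 47
adding event 13 (#6 responds at 13) leaves no legal real-time order
including or dropping the 1 pending operation (#7) in any combination fails
take #1, #2, #3, #4, #5, #6 (pending dropped): step 2 already fails, because #2 load() → 20 cannot occur there
take #1, #2, #3, #4, #6, #5 (pending dropped): step 2 already fails, because #2 load() → 20 cannot occur there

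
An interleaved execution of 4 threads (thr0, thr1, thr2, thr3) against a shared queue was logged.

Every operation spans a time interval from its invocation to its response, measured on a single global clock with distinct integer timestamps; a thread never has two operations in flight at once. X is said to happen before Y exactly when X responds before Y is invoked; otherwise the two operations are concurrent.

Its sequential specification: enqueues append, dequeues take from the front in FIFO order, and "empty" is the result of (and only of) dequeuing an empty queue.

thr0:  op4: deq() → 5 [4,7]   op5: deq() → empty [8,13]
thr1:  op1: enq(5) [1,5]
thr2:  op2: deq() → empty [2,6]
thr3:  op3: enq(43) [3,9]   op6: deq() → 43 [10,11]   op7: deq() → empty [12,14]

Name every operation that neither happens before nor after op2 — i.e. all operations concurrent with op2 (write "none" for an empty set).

overlap test against op2 [2,6]: concurrent iff the interval meets 2..6
op1 [1,5]: concurrent
op3 [3,9]: concurrent
op4 [4,7]: concurrent
op5 [8,13]: after
op6 [10,11]: after
op7 [12,14]: after

op1, op3, op4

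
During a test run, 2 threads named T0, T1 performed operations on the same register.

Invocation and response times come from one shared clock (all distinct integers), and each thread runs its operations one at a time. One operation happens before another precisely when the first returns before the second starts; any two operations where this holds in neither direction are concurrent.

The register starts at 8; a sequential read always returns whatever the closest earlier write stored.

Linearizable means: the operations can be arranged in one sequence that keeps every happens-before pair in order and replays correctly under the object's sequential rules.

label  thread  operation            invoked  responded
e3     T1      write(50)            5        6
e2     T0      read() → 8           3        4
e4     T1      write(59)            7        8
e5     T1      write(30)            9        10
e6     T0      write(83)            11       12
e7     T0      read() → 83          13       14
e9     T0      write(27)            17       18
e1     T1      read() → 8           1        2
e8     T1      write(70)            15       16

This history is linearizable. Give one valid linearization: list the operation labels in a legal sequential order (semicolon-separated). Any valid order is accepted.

1. e1 read() → 8, leaving value 8
2. e2 read() → 8, leaving value 8
3. e3 write(50), leaving value 50
4. e4 write(59), leaving value 59
5. e5 write(30), leaving value 30
6. e6 write(83), leaving value 83
7. e7 read() → 83, leaving value 83
8. e8 write(70), leaving value 70
9. e9 write(27), leaving value 27

e1; e2; e3; e4; e5; e6; e7; e8; e9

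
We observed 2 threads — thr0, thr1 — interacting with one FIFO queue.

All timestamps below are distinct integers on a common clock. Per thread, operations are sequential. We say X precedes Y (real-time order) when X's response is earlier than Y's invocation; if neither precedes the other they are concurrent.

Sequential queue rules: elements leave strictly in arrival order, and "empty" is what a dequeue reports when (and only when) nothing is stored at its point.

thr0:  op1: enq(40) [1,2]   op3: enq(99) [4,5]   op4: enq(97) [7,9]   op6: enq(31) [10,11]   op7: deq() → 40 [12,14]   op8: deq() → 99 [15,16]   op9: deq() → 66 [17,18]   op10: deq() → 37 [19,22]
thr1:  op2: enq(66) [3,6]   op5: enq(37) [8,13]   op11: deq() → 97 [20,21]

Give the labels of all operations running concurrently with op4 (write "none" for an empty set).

op4 spans [7,9]: anything still running between times 7 and 9 counts as concurrent
op1 [1,2]: before
op2 [3,6]: before
op3 [4,5]: before
op5 [8,13]: concurrent
op6 [10,11]: after
op7 [12,14]: after
op8 [15,16]: after
op9 [17,18]: after
op10 [19,22]: after
op11 [20,21]: after

op5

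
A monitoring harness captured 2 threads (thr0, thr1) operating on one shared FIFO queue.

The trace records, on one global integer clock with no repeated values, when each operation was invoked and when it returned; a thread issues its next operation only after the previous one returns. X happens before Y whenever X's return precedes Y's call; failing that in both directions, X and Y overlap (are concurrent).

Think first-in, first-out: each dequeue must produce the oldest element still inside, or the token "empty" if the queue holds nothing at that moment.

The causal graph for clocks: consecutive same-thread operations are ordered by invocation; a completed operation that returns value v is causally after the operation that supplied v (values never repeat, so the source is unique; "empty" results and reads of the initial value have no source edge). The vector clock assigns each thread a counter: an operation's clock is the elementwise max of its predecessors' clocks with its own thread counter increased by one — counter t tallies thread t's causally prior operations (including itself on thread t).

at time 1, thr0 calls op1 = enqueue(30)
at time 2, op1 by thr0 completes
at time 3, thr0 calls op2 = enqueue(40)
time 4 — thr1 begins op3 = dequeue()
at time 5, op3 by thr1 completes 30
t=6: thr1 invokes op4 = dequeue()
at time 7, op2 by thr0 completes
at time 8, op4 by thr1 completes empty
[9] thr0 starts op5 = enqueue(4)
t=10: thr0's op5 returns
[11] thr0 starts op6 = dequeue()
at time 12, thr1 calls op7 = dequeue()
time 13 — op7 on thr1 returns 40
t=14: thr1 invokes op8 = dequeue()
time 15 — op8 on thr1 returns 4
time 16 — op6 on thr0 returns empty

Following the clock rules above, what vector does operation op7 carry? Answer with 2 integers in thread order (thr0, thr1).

(2, 3)

op1 (invocation 1): nothing precedes it; thr0's component alone gives (1, 0)
op3, invoked 4, takes VC(op1)=(1, 0) under max, adds 1 for thr1 → (1, 1)
op2, invoked 3, takes VC(op1)=(1, 0) under max, adds 1 for thr0 → (2, 0)
op4, invoked 6, takes VC(op3)=(1, 1) under max, adds 1 for thr1 → (1, 2)
op5, invoked 9, takes VC(op2)=(2, 0) under max, adds 1 for thr0 → (3, 0)
op6, invoked 11, takes VC(op5)=(3, 0) under max, adds 1 for thr0 → (4, 0)
op7, invoked 12, takes VC(op2)=(2, 0), VC(op4)=(1, 2) under max, adds 1 for thr1 → (2, 3)
op8, invoked 14, takes VC(op5)=(3, 0), VC(op7)=(2, 3) under max, adds 1 for thr1 → (3, 4)
target: VC(op7) = (2, 3)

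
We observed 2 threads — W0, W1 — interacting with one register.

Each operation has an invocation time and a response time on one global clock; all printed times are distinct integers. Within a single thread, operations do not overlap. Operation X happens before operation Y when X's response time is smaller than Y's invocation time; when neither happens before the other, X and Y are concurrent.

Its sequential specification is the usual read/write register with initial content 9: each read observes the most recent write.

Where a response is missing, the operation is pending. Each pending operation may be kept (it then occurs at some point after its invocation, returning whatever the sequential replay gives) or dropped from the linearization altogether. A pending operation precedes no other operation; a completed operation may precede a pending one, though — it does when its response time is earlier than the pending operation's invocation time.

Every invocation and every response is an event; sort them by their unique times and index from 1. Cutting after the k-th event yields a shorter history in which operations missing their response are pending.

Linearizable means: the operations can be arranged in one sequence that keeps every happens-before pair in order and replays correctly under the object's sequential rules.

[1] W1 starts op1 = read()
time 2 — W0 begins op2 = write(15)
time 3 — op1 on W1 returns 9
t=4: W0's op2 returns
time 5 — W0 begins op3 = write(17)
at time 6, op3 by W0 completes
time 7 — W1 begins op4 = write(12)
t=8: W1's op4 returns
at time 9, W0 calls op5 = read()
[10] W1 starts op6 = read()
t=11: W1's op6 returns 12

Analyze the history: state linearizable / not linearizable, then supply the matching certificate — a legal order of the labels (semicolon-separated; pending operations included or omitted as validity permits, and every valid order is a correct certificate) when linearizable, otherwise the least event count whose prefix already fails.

linearizable — witness: op1; op2; op3; op4; op5; op6

step 1: op1 read() → 9 — value 9
step 2: op2 write(15) — value 15
step 3: op3 write(17) — value 17
step 4: op4 write(12) — value 12
step 5: op5 read() (pending, included) — value 12
step 6: op6 read() → 12 — value 12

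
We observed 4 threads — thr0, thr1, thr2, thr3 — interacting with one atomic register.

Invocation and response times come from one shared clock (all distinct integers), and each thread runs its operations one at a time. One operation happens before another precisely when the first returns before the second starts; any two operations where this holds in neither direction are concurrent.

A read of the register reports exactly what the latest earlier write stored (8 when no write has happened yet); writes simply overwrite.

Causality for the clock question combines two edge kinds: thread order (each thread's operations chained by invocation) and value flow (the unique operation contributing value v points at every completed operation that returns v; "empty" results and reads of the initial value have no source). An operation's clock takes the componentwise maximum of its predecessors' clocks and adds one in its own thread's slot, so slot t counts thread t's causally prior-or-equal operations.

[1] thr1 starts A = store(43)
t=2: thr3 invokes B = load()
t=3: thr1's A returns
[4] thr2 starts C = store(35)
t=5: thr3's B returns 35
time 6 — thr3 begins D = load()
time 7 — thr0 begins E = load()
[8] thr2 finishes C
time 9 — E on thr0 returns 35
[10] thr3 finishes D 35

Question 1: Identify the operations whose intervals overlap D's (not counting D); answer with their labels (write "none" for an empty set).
Answer: C, E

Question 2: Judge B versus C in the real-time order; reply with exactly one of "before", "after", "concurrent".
Answer: concurrent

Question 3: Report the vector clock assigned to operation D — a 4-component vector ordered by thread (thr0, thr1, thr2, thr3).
Answer: (0, 0, 1, 2)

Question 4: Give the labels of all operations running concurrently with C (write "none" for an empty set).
Answer: B, D, E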